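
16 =16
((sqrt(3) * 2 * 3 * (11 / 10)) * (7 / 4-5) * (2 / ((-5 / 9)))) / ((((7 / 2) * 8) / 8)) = 3861 * sqrt(3) / 175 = 38.21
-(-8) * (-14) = -112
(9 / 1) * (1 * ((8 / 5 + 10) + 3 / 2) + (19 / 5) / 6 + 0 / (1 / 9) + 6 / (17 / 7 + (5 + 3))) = 47004 / 365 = 128.78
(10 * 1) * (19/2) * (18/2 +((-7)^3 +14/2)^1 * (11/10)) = -34257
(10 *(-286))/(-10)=286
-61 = -61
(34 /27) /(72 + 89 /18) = 68 /4155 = 0.02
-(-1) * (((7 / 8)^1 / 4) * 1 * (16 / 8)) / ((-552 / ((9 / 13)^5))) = -137781 / 1093086592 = -0.00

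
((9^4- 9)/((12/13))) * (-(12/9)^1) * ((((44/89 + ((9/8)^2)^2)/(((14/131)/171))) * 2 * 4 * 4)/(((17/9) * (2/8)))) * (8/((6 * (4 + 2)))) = -478008383.78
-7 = -7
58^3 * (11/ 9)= 2146232/ 9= 238470.22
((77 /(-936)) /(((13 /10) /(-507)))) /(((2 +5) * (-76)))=-55 /912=-0.06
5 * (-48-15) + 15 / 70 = -4407 / 14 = -314.79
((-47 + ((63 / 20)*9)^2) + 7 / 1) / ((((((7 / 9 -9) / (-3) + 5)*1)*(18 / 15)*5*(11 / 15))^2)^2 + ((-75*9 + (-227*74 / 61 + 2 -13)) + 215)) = 247582803964725 / 435998241847298416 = 0.00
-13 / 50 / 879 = -13 / 43950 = -0.00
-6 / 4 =-3 / 2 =-1.50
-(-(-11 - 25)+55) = -91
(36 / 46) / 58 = 9 / 667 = 0.01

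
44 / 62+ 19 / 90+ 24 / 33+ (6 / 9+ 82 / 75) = 522967 / 153450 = 3.41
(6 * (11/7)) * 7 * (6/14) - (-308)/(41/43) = 100826/287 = 351.31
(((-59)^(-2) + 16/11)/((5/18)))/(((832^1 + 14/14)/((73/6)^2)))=296862603/318964030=0.93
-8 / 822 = -4 / 411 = -0.01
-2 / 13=-0.15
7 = 7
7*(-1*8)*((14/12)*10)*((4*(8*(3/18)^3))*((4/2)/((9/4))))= -62720/729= -86.04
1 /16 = 0.06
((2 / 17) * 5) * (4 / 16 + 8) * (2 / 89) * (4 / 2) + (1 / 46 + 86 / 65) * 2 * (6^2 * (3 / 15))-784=-8645302622 / 11309675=-764.42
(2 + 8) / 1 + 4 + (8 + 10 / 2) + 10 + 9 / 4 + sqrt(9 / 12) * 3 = 41.85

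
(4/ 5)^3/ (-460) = -16/ 14375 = -0.00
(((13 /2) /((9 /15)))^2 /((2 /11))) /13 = 3575 /72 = 49.65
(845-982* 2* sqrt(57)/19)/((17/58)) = 49010/17-113912* sqrt(57)/323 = 220.35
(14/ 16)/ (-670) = -7/ 5360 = -0.00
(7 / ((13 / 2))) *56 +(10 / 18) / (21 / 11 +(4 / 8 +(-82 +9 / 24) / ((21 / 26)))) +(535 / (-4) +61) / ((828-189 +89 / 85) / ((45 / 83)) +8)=3894293709259883 / 64645396950576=60.24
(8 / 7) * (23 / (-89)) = -184 / 623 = -0.30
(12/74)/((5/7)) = 42/185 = 0.23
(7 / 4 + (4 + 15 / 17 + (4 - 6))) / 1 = 315 / 68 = 4.63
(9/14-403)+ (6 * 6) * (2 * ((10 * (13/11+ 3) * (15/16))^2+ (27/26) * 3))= 1216557935/11011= 110485.69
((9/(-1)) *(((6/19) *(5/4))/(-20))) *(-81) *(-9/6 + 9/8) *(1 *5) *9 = 295245/1216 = 242.80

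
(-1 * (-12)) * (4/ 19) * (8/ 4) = 96/ 19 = 5.05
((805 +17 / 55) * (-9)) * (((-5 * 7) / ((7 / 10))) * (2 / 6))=1328760 / 11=120796.36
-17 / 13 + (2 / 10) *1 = -72 / 65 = -1.11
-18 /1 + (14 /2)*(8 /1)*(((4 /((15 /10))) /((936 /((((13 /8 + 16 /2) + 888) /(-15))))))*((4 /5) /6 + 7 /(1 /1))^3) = -61899085231 /17769375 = -3483.47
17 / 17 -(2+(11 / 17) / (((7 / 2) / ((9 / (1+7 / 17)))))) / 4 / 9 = 919 / 1008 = 0.91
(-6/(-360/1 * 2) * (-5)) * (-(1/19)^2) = 1/8664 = 0.00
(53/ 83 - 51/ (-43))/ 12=1628/ 10707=0.15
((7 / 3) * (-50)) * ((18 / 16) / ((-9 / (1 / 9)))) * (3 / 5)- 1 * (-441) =15911 / 36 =441.97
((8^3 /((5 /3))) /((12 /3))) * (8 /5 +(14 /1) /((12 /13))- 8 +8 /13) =234176 /325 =720.54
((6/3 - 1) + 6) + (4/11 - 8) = -7/11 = -0.64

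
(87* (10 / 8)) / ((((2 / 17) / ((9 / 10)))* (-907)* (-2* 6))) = 4437 / 58048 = 0.08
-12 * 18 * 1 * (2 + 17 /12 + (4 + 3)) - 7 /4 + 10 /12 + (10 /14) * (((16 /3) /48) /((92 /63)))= -310619 /138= -2250.86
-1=-1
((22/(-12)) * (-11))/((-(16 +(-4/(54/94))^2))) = -29403/94016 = -0.31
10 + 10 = 20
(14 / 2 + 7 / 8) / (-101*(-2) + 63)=63 / 2120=0.03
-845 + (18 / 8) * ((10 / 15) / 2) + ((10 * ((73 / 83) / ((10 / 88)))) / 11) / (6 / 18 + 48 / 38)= -839.84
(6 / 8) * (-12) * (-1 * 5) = 45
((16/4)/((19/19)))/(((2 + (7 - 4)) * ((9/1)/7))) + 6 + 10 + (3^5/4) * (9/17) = 48.78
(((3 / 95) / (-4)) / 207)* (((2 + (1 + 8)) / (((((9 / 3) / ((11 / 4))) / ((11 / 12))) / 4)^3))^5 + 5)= -2810243684807530154659817570142903731 / 5796558175077628644132126720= -484812469.73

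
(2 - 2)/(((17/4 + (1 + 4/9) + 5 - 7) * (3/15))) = 0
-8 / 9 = -0.89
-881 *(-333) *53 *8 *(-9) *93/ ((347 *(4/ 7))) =-182200475142/ 347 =-525073415.39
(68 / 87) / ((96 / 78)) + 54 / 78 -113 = -505207 / 4524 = -111.67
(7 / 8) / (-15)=-7 / 120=-0.06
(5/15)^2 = 1/9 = 0.11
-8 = -8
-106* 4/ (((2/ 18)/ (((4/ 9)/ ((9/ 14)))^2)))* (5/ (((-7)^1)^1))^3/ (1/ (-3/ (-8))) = 424000/ 1701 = 249.27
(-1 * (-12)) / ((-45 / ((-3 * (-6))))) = -24 / 5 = -4.80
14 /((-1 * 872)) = -0.02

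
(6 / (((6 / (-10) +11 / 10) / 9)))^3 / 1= 1259712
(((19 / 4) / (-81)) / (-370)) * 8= 19 / 14985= 0.00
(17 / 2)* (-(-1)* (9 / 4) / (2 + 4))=51 / 16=3.19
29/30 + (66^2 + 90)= 133409/30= 4446.97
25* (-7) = -175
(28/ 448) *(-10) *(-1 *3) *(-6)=-45/ 4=-11.25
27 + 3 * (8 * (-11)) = -237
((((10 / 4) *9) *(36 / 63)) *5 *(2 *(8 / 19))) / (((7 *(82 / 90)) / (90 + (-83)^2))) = 323028000 / 5453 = 59238.58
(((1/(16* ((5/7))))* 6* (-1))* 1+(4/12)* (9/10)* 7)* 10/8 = 63/32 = 1.97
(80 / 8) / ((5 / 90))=180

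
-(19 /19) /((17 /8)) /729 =-0.00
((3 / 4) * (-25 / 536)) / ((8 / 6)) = -225 / 8576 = -0.03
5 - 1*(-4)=9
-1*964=-964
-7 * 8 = -56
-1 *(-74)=74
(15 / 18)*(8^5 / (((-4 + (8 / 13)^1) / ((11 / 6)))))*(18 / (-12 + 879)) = -266240 / 867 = -307.08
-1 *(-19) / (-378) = -19 / 378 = -0.05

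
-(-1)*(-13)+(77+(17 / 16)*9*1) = 1177 / 16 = 73.56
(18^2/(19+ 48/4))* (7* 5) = 11340/31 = 365.81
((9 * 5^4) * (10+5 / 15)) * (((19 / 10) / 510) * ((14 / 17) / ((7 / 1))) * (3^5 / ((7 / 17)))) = 3578175 / 238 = 15034.35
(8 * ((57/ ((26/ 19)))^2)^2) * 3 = 4127005818963/ 57122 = 72248972.71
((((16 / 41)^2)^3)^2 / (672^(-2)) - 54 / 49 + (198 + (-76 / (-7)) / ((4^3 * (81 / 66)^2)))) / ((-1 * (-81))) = 2.50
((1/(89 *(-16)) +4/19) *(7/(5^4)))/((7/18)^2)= 65691/4227500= 0.02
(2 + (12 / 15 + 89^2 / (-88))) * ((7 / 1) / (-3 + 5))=-268611 / 880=-305.24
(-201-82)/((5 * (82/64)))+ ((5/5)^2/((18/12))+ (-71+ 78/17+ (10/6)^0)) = -1138766/10455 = -108.92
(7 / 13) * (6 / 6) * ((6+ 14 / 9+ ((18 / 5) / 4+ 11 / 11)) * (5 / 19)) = 5957 / 4446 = 1.34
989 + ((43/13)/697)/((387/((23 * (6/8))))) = 107535971/108732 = 989.00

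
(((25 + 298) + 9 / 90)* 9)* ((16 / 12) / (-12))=-3231 / 10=-323.10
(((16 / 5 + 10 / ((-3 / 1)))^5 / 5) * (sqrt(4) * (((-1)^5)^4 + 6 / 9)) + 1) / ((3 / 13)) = 29614793 / 6834375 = 4.33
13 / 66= 0.20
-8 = -8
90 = 90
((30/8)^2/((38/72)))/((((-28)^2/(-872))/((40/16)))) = -1103625/14896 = -74.09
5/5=1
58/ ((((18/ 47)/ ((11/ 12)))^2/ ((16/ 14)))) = 7751381/ 20412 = 379.75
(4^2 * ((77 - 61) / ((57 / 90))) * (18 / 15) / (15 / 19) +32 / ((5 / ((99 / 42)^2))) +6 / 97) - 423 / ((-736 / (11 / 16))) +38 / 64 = 651.01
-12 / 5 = -2.40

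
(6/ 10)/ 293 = 3/ 1465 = 0.00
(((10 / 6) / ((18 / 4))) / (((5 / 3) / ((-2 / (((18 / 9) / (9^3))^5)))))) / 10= -22876792454961 / 80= -285959905687.01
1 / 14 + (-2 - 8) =-139 / 14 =-9.93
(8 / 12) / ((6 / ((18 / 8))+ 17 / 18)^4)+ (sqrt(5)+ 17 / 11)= 304230449 / 196356875+ sqrt(5)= 3.79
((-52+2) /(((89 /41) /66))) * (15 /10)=-2280.34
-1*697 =-697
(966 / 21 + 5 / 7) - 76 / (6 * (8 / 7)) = 2993 / 84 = 35.63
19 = 19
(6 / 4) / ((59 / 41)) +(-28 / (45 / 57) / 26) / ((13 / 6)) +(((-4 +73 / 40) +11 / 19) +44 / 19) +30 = 235921021 / 7577960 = 31.13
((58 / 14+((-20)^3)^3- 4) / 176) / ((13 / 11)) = -3583999999999 / 1456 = -2461538461.54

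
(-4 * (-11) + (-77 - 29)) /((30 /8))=-248 /15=-16.53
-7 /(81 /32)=-224 /81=-2.77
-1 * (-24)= 24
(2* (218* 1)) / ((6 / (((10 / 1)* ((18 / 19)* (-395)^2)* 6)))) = 12244842000 / 19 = 644465368.42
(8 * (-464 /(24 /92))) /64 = -667 /3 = -222.33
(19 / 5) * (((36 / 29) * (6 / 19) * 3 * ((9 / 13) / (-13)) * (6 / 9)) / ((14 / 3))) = -5832 / 171535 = -0.03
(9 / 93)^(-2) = 961 / 9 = 106.78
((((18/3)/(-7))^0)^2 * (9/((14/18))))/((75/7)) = 27/25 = 1.08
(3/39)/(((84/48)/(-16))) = -64/91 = -0.70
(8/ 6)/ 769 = 4/ 2307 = 0.00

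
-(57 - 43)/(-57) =14/57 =0.25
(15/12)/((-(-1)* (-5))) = -0.25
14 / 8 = 7 / 4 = 1.75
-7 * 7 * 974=-47726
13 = 13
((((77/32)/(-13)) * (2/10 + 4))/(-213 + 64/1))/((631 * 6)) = 539/391119040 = 0.00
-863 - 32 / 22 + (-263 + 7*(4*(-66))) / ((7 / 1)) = -89784 / 77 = -1166.03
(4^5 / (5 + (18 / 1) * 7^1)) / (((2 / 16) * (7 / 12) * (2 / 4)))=196608 / 917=214.40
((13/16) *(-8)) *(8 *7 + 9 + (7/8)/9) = -60931/144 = -423.13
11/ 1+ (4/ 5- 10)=9/ 5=1.80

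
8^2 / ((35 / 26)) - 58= -10.46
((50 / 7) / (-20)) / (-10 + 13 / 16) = 0.04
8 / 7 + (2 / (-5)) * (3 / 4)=59 / 70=0.84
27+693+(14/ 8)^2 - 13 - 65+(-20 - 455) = 2721/ 16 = 170.06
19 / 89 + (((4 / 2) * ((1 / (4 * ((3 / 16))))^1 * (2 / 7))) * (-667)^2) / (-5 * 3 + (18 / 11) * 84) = 6969278749 / 2517543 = 2768.29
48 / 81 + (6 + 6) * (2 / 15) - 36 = -4564 / 135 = -33.81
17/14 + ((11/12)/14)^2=34393/28224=1.22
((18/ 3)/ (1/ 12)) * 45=3240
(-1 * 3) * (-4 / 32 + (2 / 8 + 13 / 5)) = -327 / 40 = -8.18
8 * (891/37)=192.65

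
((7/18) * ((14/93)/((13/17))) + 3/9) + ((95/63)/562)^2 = 207077280355/505194688908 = 0.41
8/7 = 1.14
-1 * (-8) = 8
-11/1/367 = -11/367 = -0.03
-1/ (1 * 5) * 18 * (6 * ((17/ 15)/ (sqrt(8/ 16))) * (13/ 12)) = -663 * sqrt(2)/ 25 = -37.50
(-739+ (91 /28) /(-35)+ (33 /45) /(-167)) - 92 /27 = -468713489 /631260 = -742.50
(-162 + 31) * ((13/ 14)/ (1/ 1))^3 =-287807/ 2744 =-104.89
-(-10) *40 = 400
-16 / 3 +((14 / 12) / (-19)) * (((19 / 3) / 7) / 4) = -5.35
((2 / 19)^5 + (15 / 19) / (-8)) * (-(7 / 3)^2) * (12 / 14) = 13681913 / 29713188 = 0.46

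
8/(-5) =-8/5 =-1.60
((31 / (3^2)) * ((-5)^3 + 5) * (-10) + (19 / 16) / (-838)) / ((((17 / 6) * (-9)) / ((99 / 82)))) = -1828850573 / 9345376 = -195.70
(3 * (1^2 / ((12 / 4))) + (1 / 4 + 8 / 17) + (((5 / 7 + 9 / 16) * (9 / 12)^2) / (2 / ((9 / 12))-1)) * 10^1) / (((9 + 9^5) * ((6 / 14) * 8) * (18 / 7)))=71435 / 6168489984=0.00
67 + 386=453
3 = 3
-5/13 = -0.38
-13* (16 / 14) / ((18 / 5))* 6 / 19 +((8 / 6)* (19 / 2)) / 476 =-5773 / 4522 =-1.28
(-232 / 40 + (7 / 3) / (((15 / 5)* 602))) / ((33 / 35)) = -157087 / 25542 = -6.15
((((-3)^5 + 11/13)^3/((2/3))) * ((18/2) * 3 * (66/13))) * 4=-333551671352064/28561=-11678571175.80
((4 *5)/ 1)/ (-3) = -20/ 3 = -6.67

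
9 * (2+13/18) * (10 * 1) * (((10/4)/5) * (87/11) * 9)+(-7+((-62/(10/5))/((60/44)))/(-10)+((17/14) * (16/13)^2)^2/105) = 23478563168293/2694016325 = 8715.08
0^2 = 0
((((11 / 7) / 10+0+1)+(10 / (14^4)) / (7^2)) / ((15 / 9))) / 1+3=86925879 / 23529800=3.69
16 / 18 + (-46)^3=-876016 / 9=-97335.11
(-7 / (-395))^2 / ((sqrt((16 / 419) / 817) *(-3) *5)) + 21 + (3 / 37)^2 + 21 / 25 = 747699 / 34225 - 49 *sqrt(342323) / 9361500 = 21.84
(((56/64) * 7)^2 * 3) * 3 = 21609/64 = 337.64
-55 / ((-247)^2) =-55 / 61009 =-0.00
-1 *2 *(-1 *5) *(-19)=-190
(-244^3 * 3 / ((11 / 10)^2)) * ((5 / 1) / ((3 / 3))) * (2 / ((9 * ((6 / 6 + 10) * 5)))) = -2905356800 / 3993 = -727612.52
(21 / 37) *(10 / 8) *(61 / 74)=6405 / 10952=0.58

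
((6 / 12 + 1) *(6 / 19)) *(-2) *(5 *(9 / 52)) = -405 / 494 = -0.82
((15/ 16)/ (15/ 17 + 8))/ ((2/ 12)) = 765/ 1208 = 0.63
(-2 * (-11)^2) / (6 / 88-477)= 10648 / 20985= 0.51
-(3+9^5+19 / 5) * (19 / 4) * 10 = -5610301 / 2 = -2805150.50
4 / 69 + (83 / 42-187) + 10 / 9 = -183.85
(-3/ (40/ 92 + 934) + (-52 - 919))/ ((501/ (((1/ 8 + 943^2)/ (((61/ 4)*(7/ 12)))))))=-16495611581377/ 85142946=-193740.20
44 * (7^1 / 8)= 77 / 2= 38.50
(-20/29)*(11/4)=-55/29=-1.90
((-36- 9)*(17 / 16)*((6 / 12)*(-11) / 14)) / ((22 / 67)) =51255 / 896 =57.20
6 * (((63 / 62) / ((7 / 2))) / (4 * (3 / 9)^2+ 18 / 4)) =972 / 2759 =0.35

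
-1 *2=-2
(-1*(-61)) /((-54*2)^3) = -61 /1259712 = -0.00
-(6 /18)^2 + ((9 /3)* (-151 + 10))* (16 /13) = -60925 /117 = -520.73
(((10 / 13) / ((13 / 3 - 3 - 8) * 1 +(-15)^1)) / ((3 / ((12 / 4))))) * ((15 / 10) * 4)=-36 / 169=-0.21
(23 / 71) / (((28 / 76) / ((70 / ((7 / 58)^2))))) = 14700680 / 3479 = 4225.55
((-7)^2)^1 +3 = 52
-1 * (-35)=35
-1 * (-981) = 981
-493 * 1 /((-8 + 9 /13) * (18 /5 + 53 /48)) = 307632 /21451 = 14.34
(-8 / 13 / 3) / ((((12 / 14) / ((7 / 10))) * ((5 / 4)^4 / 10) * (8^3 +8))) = -6272 / 4753125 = -0.00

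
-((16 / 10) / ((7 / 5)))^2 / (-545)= 64 / 26705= 0.00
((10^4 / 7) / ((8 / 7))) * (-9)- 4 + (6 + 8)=-11240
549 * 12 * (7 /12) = 3843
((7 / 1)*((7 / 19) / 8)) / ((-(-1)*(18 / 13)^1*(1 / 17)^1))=10829 / 2736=3.96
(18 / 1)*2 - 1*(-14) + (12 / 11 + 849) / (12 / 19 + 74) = 957569 / 15598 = 61.39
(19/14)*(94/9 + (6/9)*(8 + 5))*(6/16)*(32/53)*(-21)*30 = -196080/53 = -3699.62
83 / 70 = 1.19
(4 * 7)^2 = 784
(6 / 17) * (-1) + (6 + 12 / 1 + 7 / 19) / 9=4907 / 2907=1.69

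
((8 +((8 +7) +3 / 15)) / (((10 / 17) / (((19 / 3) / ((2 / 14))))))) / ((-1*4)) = -65569 / 150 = -437.13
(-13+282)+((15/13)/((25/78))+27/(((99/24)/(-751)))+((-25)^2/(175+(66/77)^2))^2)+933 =-15078733264317/4078212655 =-3697.39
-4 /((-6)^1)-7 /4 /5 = 19 /60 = 0.32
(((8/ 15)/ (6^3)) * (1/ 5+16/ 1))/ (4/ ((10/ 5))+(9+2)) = 1/ 325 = 0.00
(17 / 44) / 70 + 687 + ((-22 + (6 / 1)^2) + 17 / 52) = 701.33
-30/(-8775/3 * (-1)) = -2/195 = -0.01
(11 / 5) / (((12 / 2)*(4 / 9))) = 33 / 40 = 0.82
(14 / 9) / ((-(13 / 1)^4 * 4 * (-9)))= 0.00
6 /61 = 0.10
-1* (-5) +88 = 93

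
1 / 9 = 0.11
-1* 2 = -2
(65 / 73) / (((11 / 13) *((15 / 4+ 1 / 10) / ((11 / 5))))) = 3380 / 5621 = 0.60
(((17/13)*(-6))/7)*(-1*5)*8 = 4080/91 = 44.84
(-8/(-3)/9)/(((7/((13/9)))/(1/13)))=8/1701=0.00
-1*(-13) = 13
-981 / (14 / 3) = -2943 / 14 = -210.21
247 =247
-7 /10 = -0.70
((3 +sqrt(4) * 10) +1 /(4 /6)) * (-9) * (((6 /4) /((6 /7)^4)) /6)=-102.13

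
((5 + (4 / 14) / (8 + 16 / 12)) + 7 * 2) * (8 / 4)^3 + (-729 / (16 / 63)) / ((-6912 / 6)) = 15528127 / 100352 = 154.74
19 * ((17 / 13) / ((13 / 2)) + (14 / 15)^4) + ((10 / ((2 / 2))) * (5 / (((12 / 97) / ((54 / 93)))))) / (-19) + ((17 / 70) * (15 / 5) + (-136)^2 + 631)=19133.62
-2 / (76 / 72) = -36 / 19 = -1.89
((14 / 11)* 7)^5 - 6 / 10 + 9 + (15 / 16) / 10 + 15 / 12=1446524353389 / 25768160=56136.11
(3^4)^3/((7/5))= 2657205/7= 379600.71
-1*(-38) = 38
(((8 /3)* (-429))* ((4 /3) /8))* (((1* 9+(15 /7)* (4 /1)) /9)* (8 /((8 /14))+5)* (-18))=891176 /7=127310.86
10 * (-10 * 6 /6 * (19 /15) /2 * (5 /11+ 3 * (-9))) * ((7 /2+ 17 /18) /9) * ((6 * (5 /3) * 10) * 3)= 221920000 /891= 249068.46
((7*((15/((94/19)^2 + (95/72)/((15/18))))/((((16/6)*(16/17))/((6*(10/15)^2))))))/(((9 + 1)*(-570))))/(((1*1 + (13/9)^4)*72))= -290871/149268995840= -0.00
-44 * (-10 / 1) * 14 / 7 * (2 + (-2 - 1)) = -880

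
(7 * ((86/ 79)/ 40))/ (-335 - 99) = -43/ 97960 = -0.00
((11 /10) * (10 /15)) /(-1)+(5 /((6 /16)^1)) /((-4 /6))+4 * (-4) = -551 /15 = -36.73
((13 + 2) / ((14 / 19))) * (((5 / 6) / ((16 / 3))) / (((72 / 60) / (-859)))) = -2040125 / 896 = -2276.93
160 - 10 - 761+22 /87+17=-51656 /87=-593.75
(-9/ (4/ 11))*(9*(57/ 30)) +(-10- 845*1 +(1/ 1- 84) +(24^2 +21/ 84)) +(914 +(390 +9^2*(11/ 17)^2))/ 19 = -156945629/ 219640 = -714.56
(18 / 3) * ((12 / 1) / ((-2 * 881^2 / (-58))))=0.00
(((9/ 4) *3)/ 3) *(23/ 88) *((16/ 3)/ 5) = 69/ 110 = 0.63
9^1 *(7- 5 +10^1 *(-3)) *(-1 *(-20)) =-5040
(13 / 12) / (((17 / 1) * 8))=13 / 1632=0.01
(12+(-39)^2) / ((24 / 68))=8687 / 2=4343.50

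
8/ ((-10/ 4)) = -16/ 5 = -3.20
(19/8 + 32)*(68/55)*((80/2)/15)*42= 4760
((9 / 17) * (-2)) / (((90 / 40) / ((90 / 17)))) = -720 / 289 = -2.49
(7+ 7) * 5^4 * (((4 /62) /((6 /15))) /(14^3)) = 3125 /6076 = 0.51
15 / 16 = 0.94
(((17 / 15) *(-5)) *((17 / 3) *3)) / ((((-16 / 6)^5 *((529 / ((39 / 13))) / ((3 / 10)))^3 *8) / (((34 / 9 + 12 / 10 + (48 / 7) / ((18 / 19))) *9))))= 8208342441 / 169779400376320000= 0.00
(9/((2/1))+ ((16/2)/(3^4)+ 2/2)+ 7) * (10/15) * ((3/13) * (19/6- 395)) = -369107/486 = -759.48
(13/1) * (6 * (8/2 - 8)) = -312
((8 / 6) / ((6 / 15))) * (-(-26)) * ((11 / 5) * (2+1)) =572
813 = 813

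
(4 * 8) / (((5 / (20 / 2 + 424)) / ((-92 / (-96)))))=2661.87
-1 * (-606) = 606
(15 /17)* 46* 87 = 60030 /17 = 3531.18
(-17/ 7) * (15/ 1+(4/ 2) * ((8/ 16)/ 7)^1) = -1802/ 49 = -36.78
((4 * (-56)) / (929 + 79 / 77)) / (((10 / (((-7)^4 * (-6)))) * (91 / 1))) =4437048 / 1163695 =3.81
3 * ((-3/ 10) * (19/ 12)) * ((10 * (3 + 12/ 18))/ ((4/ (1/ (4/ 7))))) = -1463/ 64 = -22.86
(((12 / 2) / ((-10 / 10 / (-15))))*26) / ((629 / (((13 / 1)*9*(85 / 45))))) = 30420 / 37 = 822.16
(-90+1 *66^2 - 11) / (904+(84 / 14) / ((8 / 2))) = 8510 / 1811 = 4.70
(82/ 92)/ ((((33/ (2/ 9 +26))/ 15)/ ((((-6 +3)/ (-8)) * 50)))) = 302375/ 1518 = 199.19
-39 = -39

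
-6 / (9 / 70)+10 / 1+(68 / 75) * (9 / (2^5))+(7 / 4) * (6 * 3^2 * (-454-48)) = -28485247 / 600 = -47475.41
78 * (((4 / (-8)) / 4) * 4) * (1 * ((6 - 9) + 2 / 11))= 1209 / 11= 109.91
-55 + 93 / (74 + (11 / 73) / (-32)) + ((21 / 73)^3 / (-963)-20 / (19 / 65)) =-122.16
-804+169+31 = -604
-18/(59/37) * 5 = -3330/59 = -56.44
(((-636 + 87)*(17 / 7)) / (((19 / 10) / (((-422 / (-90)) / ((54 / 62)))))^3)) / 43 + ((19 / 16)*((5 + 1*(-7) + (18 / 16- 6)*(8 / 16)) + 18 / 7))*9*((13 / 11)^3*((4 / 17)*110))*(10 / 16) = -195055411907208951727 / 157574225671720704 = -1237.86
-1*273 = -273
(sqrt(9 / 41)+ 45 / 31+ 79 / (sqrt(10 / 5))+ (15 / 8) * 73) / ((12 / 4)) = 64.89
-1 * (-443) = 443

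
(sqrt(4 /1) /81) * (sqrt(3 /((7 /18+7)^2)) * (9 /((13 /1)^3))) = 4 * sqrt(3) /292201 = 0.00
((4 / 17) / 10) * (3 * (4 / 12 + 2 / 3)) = 6 / 85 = 0.07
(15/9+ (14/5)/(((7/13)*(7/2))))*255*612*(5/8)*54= 116225685/7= 16603669.29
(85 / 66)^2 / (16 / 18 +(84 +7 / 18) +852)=7225 / 4082782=0.00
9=9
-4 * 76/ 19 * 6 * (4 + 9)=-1248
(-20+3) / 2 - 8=-33 / 2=-16.50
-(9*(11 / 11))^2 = -81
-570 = -570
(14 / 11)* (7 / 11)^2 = 686 / 1331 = 0.52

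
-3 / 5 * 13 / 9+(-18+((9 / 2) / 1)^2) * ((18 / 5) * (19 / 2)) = 913 / 12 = 76.08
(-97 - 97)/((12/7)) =-679/6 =-113.17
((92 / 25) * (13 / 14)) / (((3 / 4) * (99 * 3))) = 2392 / 155925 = 0.02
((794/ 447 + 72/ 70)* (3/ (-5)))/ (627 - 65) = -0.00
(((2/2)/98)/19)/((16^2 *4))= 0.00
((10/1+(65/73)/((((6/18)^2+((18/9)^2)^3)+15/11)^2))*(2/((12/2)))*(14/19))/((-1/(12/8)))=-30672553585/8325234484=-3.68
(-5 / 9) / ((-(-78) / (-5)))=0.04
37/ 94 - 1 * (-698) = 65649/ 94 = 698.39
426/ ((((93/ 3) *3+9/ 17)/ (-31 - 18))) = -59143/ 265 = -223.18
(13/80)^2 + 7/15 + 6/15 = 0.89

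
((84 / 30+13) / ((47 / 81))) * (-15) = -19197 / 47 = -408.45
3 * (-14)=-42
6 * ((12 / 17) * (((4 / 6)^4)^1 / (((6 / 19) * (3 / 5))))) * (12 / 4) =6080 / 459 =13.25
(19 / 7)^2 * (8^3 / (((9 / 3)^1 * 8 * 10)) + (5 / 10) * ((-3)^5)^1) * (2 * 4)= -5170964 / 735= -7035.33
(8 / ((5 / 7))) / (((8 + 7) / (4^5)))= 57344 / 75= 764.59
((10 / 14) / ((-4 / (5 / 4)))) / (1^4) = -25 / 112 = -0.22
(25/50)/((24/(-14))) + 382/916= 689/5496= 0.13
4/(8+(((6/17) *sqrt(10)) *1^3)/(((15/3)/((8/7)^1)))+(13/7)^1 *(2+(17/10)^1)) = 28079240/104363883- 152320 *sqrt(10)/104363883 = 0.26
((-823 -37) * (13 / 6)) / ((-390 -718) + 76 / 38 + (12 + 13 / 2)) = 2236 / 1305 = 1.71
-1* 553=-553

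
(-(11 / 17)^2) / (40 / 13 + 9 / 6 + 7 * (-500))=3146 / 26264609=0.00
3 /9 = 1 /3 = 0.33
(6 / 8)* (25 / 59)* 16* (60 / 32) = 1125 / 118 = 9.53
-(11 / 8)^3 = -1331 / 512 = -2.60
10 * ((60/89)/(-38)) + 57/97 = 67287/164027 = 0.41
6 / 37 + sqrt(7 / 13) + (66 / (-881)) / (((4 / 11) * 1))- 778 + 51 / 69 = -1165538895 / 1499462 + sqrt(91) / 13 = -776.57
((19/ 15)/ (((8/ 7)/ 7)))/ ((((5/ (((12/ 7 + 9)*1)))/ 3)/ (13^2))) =67431/ 8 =8428.88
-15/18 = -5/6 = -0.83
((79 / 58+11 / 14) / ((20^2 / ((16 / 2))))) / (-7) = -218 / 35525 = -0.01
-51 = -51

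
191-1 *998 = -807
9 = 9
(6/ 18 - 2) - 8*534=-12821/ 3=-4273.67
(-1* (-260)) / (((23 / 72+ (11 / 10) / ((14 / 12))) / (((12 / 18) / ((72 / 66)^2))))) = 1101100 / 9543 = 115.38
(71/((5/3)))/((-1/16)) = -3408/5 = -681.60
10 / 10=1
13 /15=0.87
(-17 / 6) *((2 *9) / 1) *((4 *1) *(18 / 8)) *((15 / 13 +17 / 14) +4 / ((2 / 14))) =-2536893 / 182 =-13938.97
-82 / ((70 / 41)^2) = -68921 / 2450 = -28.13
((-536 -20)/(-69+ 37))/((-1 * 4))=-139/32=-4.34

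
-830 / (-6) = 415 / 3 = 138.33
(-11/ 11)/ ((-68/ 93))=93/ 68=1.37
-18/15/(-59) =6/295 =0.02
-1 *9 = -9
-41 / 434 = -0.09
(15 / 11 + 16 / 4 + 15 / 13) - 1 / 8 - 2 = 5025 / 1144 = 4.39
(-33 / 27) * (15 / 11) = -5 / 3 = -1.67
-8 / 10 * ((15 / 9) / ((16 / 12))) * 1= -1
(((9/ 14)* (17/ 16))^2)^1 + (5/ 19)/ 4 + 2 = 2414179/ 953344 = 2.53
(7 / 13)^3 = 343 / 2197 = 0.16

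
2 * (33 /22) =3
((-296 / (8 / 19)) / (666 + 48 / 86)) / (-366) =0.00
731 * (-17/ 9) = -1380.78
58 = 58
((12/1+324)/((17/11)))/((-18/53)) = -32648/51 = -640.16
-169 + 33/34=-5713/34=-168.03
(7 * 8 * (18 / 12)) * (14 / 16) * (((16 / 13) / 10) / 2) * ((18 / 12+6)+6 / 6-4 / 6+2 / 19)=35.91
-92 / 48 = -23 / 12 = -1.92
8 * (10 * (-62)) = -4960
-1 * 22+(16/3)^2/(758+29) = -155570/7083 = -21.96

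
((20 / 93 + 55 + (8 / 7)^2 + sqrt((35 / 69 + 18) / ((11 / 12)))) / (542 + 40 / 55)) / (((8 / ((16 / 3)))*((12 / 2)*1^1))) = sqrt(323081) / 617895 + 2833237 / 244847610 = 0.01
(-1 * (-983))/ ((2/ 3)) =2949/ 2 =1474.50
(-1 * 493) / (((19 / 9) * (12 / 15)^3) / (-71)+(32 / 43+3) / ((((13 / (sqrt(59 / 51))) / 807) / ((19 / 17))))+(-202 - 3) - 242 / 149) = -18829365547861580716265625 * sqrt(3009) / 265194491712937267677298208 - 763882711077049268004012375 / 265194491712937267677298208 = -6.78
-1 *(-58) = 58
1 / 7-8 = -55 / 7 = -7.86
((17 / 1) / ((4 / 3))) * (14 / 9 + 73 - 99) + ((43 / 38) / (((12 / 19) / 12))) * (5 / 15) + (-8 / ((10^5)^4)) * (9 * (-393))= -3806249999999999996463 / 12500000000000000000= -304.50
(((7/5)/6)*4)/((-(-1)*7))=0.13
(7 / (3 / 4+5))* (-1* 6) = -168 / 23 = -7.30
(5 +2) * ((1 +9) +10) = 140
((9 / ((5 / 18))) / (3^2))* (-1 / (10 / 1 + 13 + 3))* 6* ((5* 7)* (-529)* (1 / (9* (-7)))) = -3174 / 13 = -244.15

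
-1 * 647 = -647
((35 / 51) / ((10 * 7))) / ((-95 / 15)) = -1 / 646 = -0.00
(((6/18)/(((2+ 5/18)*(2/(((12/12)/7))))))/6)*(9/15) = 3/2870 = 0.00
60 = 60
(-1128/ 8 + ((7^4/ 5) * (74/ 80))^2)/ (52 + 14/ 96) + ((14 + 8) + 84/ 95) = 452243997433/ 118892500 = 3803.81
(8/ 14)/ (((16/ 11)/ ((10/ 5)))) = 11/ 14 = 0.79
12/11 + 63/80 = 1653/880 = 1.88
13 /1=13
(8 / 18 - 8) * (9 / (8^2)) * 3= -51 / 16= -3.19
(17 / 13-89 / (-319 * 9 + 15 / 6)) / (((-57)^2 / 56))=1863736 / 80771223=0.02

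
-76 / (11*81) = -0.09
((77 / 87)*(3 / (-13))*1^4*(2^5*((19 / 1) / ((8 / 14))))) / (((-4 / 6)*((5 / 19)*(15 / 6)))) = 4669896 / 9425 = 495.48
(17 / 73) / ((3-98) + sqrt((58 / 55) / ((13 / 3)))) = -1154725 / 471047173-17*sqrt(124410) / 471047173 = -0.00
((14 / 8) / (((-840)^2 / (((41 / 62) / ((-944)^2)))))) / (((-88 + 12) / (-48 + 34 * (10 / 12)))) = 41 / 86087290060800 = 0.00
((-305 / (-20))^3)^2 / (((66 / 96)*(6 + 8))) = 51520374361 / 39424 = 1306827.68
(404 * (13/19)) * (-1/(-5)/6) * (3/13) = 2.13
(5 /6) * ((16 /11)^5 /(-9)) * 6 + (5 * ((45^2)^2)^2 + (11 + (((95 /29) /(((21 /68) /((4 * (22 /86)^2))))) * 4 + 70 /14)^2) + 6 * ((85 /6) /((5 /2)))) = 5722959772428602909574149280275 /68069189369219577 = 84075626953425.81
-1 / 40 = -0.02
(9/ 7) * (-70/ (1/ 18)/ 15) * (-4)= 432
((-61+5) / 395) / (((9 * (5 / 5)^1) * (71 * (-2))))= 0.00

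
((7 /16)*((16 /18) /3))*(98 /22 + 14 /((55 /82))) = 9751 /2970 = 3.28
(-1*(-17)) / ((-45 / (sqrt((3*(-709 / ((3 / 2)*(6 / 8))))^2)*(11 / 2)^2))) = -2916826 / 135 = -21606.12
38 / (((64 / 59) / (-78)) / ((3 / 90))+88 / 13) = 14573 / 2436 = 5.98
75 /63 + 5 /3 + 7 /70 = 207 /70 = 2.96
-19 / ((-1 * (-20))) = -19 / 20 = -0.95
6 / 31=0.19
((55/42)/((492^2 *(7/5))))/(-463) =-275/32950235808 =-0.00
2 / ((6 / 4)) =4 / 3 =1.33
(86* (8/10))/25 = 344/125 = 2.75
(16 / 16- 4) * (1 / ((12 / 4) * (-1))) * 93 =93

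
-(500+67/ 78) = -39067/ 78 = -500.86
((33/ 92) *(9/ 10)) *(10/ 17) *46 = 297/ 34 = 8.74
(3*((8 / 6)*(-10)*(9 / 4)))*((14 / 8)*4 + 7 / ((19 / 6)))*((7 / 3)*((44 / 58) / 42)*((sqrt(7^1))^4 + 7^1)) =-1078000 / 551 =-1956.44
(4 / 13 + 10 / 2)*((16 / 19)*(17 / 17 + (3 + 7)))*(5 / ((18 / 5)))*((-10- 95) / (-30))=177100 / 741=239.00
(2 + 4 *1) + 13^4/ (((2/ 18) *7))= 257091/ 7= 36727.29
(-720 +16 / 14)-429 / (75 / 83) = -208883 / 175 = -1193.62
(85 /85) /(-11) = -1 /11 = -0.09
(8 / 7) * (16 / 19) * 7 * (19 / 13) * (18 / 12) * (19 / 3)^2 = 23104 / 39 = 592.41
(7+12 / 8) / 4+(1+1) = 33 / 8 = 4.12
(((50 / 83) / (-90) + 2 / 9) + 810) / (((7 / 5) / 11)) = 33287705 / 5229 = 6365.98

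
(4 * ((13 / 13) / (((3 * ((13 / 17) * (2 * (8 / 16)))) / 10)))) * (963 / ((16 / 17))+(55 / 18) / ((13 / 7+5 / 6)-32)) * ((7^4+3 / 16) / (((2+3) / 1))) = 39482554367989 / 4608864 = 8566656.42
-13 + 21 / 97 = -1240 / 97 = -12.78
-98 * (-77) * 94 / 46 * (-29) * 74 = -761104652 / 23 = -33091506.61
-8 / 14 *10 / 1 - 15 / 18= -275 / 42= -6.55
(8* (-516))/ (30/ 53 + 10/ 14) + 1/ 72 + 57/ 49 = -5401116989/ 1675800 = -3223.01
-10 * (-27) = 270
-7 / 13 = -0.54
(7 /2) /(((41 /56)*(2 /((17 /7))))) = 238 /41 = 5.80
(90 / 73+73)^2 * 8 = 234924488 / 5329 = 44084.16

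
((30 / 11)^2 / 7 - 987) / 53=-835089 / 44891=-18.60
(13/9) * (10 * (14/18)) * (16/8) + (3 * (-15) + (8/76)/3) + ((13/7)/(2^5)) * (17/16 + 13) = -119580089/5515776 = -21.68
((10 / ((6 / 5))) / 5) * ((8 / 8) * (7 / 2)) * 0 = 0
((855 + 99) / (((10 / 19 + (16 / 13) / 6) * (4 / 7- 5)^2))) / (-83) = -17319393 / 21615773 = -0.80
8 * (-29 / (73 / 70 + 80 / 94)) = -763280 / 6231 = -122.50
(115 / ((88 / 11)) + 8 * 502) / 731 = 32243 / 5848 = 5.51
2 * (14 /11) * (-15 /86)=-210 /473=-0.44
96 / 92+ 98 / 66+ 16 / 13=37091 / 9867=3.76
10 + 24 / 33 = 118 / 11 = 10.73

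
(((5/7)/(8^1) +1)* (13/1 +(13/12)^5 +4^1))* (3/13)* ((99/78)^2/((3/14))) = 33963206497/971882496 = 34.95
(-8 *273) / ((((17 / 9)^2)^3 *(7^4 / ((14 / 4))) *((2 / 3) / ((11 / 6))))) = -0.19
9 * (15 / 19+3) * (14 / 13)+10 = 11542 / 247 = 46.73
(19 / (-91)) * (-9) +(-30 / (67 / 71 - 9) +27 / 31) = 401781 / 62062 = 6.47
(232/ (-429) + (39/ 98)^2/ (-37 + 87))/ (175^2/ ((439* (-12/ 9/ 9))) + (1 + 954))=-48620958149/ 43781640152250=-0.00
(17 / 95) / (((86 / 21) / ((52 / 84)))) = 221 / 8170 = 0.03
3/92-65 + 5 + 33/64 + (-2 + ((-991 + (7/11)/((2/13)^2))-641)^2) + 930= 459040636363/178112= 2577258.33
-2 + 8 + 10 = 16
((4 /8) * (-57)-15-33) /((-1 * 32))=153 /64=2.39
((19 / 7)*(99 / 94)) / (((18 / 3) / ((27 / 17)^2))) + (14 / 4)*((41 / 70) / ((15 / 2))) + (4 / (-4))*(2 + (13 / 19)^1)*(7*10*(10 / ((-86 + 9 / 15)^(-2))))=-7426751731752127 / 541961700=-13703462.31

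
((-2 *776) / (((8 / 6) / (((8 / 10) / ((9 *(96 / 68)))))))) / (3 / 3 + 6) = -3298 / 315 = -10.47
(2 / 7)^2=0.08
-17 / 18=-0.94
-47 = -47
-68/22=-34/11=-3.09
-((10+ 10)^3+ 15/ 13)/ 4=-104015/ 52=-2000.29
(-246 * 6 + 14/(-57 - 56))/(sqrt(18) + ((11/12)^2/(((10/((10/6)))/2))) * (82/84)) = 15014245675968/666821331151 - 164736025122816 * sqrt(2)/666821331151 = -326.86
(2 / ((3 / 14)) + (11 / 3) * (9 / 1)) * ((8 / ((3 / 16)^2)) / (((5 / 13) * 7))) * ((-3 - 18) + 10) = -37193728 / 945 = -39358.44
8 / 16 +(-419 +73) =-691 / 2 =-345.50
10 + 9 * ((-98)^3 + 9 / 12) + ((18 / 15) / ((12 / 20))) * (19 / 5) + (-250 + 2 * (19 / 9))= -1524770897 / 180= -8470949.43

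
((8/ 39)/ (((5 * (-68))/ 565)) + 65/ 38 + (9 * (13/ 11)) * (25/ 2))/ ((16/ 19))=18612901/ 116688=159.51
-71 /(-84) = 71 /84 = 0.85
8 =8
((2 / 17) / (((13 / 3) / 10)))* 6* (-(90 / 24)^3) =-151875 / 1768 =-85.90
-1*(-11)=11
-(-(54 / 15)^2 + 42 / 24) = 11.21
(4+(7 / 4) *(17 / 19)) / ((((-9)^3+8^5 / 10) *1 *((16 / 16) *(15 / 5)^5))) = 235 / 26140428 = 0.00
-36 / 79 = -0.46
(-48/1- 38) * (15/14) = -645/7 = -92.14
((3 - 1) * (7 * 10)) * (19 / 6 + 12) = 6370 / 3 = 2123.33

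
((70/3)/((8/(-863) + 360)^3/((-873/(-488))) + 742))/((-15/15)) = -6546262564695/7316586693036162613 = -0.00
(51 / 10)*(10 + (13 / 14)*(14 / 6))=1241 / 20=62.05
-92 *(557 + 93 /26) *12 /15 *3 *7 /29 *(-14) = 157689840 /377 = 418275.44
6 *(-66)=-396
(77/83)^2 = 5929/6889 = 0.86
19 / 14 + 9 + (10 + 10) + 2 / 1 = 453 / 14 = 32.36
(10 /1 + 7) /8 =17 /8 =2.12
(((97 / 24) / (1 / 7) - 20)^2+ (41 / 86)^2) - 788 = -765774599 / 1065024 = -719.02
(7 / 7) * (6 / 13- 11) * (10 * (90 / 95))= -24660 / 247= -99.84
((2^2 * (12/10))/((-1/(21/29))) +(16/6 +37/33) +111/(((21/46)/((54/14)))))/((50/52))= 5719039222/5861625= 975.67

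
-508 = -508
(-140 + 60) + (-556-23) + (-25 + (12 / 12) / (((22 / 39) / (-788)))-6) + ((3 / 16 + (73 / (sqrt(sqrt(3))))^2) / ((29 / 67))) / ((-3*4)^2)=-511275295 / 244992 + 357043*sqrt(3) / 12528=-2037.54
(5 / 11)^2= 25 / 121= 0.21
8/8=1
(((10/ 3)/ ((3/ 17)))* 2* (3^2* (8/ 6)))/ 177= 1360/ 531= 2.56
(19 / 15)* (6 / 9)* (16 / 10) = 304 / 225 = 1.35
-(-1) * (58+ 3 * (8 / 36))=58.67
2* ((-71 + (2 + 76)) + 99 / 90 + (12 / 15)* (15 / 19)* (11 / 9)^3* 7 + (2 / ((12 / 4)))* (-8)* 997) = -244754623 / 23085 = -10602.32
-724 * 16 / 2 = -5792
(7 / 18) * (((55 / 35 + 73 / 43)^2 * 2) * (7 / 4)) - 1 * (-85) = 184061 / 1849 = 99.55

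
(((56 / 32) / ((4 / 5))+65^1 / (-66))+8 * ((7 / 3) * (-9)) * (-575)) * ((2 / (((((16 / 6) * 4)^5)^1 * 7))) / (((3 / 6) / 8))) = 3.20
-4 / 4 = -1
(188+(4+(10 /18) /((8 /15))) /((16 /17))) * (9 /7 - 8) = -498529 /384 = -1298.25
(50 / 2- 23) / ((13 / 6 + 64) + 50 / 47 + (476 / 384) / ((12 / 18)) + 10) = 18048 / 713707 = 0.03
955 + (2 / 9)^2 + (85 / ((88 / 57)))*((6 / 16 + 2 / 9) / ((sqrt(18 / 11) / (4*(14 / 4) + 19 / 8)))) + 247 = 9097295*sqrt(22) / 101376 + 97366 / 81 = 1622.96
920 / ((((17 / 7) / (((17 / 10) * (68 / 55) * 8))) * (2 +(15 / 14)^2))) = 68665856 / 33935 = 2023.45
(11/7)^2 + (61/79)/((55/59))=702096/212905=3.30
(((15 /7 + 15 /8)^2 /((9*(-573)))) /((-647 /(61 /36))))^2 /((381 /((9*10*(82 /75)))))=11918828125 /686647155957377384448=0.00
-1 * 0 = 0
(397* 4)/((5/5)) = 1588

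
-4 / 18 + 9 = 79 / 9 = 8.78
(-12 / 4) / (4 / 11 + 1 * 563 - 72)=-33 / 5405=-0.01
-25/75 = -1/3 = -0.33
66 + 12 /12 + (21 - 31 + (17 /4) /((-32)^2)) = 233489 /4096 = 57.00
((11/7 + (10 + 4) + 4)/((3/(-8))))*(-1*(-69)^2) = 1739352/7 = 248478.86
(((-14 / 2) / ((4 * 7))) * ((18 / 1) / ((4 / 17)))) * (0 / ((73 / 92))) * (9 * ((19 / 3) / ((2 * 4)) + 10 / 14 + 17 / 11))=0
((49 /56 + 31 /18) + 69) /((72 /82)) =211355 /2592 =81.54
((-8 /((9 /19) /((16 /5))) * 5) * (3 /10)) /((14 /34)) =-20672 /105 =-196.88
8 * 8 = 64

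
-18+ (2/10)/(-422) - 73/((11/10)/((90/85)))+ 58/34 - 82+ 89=-79.56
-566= -566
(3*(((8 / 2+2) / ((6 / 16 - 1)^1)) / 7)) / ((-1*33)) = 48 / 385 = 0.12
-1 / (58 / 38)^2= -361 / 841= -0.43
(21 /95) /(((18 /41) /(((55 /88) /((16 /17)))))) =0.33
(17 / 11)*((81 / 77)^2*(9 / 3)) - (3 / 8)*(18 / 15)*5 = 751473 / 260876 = 2.88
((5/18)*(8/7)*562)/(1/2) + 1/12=89941/252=356.91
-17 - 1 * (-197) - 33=147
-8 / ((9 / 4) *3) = -32 / 27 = -1.19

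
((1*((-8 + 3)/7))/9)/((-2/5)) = 25/126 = 0.20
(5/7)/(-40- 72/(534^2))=-39605/2217894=-0.02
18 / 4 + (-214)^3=-19600679 / 2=-9800339.50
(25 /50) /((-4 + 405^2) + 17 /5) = 5 /1640244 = 0.00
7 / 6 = 1.17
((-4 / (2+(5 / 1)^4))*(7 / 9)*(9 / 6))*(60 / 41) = -280 / 25707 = -0.01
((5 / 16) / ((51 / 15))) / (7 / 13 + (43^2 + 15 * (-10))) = 325 / 6009568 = 0.00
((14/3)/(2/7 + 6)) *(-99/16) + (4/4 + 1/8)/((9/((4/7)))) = -1013/224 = -4.52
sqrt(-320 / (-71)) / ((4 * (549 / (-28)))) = -56 * sqrt(355) / 38979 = -0.03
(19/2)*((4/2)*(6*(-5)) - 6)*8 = -5016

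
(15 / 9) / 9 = 5 / 27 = 0.19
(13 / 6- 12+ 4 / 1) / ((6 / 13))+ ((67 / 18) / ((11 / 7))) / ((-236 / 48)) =-306551 / 23364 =-13.12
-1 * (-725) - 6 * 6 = 689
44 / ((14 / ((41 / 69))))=902 / 483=1.87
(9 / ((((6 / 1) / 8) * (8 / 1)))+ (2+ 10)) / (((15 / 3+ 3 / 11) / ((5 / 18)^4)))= 6875 / 451008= 0.02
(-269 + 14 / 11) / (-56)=2945 / 616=4.78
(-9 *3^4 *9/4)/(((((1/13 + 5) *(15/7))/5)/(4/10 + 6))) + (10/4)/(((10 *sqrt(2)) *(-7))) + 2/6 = -4824.35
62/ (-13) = -62/ 13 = -4.77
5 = 5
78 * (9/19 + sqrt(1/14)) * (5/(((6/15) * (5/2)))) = 195 * sqrt(14)/7 + 3510/19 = 288.97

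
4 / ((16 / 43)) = 43 / 4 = 10.75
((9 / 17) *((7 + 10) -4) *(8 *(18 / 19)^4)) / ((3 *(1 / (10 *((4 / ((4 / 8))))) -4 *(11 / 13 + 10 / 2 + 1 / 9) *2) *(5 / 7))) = -0.43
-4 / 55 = -0.07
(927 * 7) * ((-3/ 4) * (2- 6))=19467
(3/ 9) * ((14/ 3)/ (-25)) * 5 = -0.31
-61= -61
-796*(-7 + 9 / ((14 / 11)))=-398 / 7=-56.86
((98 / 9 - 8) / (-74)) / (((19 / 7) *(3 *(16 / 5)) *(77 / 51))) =-1105 / 1113552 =-0.00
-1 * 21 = -21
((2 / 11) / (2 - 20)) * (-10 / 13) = 10 / 1287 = 0.01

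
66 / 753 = 22 / 251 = 0.09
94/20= 47/10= 4.70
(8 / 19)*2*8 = 128 / 19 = 6.74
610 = 610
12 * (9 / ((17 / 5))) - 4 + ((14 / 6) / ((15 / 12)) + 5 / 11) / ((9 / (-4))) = 674876 / 25245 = 26.73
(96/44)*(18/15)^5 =186624/34375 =5.43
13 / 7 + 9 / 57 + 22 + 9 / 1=4391 / 133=33.02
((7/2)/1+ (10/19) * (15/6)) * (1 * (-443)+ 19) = -2041.89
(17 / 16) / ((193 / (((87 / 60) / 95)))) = 493 / 5867200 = 0.00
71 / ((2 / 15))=1065 / 2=532.50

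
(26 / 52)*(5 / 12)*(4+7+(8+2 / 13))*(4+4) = 415 / 13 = 31.92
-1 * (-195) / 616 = 195 / 616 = 0.32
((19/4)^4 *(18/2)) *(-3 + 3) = 0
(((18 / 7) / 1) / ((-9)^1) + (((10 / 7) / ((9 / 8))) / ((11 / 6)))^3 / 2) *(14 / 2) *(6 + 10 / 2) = -1473826 / 160083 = -9.21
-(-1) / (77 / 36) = 36 / 77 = 0.47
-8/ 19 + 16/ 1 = 296/ 19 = 15.58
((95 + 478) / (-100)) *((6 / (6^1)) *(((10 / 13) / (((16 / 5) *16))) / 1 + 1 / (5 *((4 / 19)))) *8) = -4600617 / 104000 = -44.24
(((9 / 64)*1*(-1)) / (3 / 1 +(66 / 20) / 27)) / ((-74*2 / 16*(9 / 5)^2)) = 125 / 83176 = 0.00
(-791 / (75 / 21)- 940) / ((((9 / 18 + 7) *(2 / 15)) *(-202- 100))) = 29037 / 7550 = 3.85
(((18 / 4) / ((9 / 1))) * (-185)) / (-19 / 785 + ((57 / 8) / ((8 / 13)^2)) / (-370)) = 2751142400 / 2232253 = 1232.45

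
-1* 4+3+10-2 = 7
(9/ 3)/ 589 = 3/ 589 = 0.01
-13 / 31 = -0.42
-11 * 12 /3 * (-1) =44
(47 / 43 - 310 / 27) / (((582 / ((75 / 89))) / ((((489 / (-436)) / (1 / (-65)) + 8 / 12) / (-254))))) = 29014846175 / 6659864863632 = 0.00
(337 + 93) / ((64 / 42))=4515 / 16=282.19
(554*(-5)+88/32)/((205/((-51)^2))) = -28790469/820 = -35110.33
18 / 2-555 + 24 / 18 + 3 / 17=-27769 / 51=-544.49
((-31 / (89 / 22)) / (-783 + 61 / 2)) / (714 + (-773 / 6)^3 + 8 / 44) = -3240864 / 680319003523495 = -0.00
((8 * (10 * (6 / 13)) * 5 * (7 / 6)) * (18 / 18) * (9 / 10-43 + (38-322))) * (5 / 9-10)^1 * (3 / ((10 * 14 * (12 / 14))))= 646765 / 39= 16583.72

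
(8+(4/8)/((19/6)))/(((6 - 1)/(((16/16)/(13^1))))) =31/247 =0.13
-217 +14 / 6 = -644 / 3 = -214.67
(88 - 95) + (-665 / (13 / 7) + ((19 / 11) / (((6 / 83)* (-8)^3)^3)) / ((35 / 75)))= -3531513942972817 / 9673340092416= -365.08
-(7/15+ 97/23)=-1616/345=-4.68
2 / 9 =0.22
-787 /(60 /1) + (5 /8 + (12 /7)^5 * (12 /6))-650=-1276420013 /2016840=-632.88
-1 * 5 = -5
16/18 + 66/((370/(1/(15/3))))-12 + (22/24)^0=-83878/8325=-10.08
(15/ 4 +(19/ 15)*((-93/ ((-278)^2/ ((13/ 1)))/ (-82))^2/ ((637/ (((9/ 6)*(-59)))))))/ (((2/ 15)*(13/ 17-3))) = -3763608247378053873/ 299120760563942912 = -12.58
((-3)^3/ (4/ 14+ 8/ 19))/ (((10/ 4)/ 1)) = -3591/ 235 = -15.28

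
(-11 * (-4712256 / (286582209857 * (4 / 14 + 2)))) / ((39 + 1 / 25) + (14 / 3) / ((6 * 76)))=20409958800 / 10071992098521077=0.00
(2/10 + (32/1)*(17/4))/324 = 227/540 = 0.42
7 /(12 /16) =28 /3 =9.33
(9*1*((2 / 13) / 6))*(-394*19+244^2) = 156150 / 13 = 12011.54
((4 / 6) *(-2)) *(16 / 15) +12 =476 / 45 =10.58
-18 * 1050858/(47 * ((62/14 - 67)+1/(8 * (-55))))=58259567520/9058169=6431.72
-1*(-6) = 6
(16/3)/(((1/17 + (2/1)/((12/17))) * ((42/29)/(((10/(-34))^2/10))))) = 232/21063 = 0.01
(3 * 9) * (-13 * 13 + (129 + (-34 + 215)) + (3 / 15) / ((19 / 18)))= 362151 / 95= 3812.12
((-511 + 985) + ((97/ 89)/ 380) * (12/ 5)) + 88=23758841/ 42275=562.01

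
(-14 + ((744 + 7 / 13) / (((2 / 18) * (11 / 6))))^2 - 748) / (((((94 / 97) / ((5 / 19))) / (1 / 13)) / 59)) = 3908296296718035 / 237392441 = 16463440.37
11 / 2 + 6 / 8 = 25 / 4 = 6.25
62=62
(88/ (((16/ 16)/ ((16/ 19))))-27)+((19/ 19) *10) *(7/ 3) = 4015/ 57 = 70.44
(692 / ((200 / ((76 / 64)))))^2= 10804369 / 640000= 16.88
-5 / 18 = -0.28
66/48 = 11/8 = 1.38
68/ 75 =0.91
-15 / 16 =-0.94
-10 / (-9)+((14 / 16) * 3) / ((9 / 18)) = 6.36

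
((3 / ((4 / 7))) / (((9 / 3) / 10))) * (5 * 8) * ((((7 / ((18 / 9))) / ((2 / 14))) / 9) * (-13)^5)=-6367674950 / 9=-707519438.89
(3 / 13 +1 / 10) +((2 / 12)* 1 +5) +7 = 2437 / 195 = 12.50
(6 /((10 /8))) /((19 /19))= 24 /5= 4.80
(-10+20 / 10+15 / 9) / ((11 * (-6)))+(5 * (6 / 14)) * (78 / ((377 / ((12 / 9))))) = 0.69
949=949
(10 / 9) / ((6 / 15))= 25 / 9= 2.78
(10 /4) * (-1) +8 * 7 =107 /2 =53.50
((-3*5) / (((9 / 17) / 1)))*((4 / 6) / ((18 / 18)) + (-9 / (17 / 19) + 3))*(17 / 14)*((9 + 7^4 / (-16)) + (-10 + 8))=-1510195 / 48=-31462.40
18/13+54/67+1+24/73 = 223771/63583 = 3.52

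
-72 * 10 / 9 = -80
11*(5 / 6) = 55 / 6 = 9.17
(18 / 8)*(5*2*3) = 135 / 2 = 67.50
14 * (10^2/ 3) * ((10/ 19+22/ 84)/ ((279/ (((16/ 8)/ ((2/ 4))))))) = 251600/ 47709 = 5.27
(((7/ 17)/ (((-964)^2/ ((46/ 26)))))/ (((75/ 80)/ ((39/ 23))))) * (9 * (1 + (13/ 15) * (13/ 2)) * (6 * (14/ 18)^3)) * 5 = 477799/ 399887685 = 0.00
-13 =-13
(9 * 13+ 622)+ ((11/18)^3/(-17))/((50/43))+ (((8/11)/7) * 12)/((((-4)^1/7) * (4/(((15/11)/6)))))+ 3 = 444986047207/599821200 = 741.86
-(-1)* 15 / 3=5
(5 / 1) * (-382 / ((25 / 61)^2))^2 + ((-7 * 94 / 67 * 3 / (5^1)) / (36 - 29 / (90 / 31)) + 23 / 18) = 5704200797614222789 / 220566093750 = 25861639.48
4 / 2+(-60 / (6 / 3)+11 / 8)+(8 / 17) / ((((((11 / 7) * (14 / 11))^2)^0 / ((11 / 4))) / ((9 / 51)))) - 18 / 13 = -834993 / 30056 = -27.78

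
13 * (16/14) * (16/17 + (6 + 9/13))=1928/17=113.41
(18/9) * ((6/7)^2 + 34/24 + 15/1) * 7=10085/42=240.12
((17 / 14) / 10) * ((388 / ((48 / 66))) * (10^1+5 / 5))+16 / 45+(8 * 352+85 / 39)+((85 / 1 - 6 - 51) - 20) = 115942181 / 32760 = 3539.14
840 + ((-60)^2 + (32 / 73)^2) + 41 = 23880273 / 5329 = 4481.19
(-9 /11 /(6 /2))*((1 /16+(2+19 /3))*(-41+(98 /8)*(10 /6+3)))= -39091 /1056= -37.02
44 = 44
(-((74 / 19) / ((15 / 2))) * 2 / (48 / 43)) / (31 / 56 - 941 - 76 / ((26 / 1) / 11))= 579124 / 605385315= 0.00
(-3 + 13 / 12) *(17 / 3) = -391 / 36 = -10.86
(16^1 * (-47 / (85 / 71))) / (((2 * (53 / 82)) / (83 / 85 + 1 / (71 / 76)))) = -380867696 / 382925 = -994.63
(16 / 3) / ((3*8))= 2 / 9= 0.22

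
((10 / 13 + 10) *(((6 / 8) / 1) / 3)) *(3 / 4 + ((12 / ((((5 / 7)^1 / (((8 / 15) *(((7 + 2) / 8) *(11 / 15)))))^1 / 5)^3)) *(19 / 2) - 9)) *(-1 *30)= -4360931883 / 16250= -268365.04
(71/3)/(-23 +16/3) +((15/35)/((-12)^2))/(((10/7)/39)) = -10671/8480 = -1.26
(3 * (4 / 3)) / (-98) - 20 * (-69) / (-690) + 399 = 19451 / 49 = 396.96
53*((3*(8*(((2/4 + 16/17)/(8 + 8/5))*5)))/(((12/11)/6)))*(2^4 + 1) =714175/8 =89271.88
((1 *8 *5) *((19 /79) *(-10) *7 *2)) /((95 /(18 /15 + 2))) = -3584 /79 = -45.37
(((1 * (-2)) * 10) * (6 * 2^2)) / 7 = -68.57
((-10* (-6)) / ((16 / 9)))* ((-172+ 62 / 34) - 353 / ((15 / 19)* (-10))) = -4234.38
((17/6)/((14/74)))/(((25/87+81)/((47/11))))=50431/64064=0.79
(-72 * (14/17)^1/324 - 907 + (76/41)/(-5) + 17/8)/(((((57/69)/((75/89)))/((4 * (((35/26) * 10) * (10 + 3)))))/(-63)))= 40732245.82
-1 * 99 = -99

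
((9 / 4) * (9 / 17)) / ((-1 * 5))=-81 / 340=-0.24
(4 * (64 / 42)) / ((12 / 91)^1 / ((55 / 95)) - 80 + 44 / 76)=-347776 / 4518531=-0.08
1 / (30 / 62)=2.07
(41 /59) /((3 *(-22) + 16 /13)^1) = -533 /49678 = -0.01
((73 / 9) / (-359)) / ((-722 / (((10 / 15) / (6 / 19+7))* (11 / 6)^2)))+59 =54372737245 / 921571668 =59.00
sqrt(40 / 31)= 2* sqrt(310) / 31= 1.14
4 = 4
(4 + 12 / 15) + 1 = 29 / 5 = 5.80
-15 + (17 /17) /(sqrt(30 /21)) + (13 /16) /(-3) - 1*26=-40.43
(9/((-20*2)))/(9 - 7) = -9/80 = -0.11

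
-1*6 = -6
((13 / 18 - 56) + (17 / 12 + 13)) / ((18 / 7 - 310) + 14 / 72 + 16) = 10297 / 73391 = 0.14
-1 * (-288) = 288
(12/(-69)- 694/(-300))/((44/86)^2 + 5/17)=232006973/60281850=3.85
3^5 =243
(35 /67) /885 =7 /11859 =0.00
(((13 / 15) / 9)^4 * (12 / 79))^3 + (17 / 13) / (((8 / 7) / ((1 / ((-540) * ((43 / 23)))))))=-0.00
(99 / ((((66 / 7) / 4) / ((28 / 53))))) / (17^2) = 0.08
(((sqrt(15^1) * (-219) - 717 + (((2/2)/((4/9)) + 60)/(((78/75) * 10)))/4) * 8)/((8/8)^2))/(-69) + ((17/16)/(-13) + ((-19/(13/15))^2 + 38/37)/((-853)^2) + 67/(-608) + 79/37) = 5401690957364697/63623551252768 + 584 * sqrt(15)/23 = 183.24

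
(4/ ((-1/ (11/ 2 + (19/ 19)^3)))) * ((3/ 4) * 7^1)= -273/ 2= -136.50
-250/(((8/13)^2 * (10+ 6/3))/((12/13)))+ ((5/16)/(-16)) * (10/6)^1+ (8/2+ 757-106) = 464015/768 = 604.19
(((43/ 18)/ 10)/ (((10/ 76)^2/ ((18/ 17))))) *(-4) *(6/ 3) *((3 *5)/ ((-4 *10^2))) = 46569/ 10625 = 4.38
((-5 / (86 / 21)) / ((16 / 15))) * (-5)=7875 / 1376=5.72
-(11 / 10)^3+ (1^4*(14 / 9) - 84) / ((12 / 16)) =-3003937 / 27000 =-111.26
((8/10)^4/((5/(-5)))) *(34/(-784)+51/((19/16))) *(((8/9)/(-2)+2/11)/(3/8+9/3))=1.37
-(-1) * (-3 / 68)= -3 / 68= -0.04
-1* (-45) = 45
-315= -315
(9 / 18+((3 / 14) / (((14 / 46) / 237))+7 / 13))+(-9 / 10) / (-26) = 2139561 / 12740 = 167.94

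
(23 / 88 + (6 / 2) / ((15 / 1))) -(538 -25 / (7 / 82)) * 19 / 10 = -286631 / 616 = -465.31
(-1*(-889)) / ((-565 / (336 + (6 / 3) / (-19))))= -5673598 / 10735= -528.51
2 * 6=12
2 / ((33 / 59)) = 118 / 33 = 3.58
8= 8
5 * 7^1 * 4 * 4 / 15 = 112 / 3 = 37.33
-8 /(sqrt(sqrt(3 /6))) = -8 * 2^(1 /4) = -9.51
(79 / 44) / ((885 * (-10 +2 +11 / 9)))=-237 / 791780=-0.00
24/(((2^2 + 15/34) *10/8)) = 3264/755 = 4.32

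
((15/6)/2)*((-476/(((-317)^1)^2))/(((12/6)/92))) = -27370/100489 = -0.27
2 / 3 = 0.67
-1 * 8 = -8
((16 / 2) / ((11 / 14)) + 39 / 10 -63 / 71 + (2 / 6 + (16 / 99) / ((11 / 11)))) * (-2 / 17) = -962231 / 597465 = -1.61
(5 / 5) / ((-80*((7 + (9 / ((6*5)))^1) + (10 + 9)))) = -1 / 2104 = -0.00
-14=-14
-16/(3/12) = -64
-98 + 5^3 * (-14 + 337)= 40277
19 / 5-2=9 / 5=1.80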